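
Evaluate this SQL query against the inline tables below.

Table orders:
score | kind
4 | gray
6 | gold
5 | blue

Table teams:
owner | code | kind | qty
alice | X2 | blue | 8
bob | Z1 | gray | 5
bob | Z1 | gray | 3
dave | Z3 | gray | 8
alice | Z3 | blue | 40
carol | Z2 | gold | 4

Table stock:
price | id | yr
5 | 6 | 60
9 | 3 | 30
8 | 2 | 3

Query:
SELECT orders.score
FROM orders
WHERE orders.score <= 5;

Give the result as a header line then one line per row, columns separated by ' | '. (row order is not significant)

After WHERE (2 rows):
orders.score | orders.kind
4 | gray
5 | blue
After SELECT (2 rows):
orders.score
4
5

== RESULT ==
orders.score
4
5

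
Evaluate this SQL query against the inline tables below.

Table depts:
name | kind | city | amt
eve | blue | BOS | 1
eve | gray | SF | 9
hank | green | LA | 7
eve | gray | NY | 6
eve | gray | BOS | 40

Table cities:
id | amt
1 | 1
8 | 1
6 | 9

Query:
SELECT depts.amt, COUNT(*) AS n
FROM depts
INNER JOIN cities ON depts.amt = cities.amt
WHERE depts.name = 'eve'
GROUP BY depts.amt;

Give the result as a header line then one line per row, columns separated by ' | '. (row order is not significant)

== RESULT ==
depts.amt | n
1 | 2
9 | 1

Derivation:
After JOIN cities (3 rows):
depts.name | depts.kind | depts.city | depts.amt | cities.id | cities.amt
eve | blue | BOS | 1 | 1 | 1
eve | blue | BOS | 1 | 8 | 1
eve | gray | SF | 9 | 6 | 9
After WHERE (3 rows):
depts.name | depts.kind | depts.city | depts.amt | cities.id | cities.amt
eve | blue | BOS | 1 | 1 | 1
eve | blue | BOS | 1 | 8 | 1
eve | gray | SF | 9 | 6 | 9
After GROUP BY (2 rows):
depts.amt | n
1 | 2
9 | 1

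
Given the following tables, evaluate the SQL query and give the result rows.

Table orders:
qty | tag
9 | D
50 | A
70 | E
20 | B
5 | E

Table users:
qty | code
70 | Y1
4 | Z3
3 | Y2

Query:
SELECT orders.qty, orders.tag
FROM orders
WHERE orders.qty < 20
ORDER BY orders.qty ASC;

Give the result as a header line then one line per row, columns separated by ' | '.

== RESULT ==
orders.qty | orders.tag
5 | E
9 | D

Derivation:
After WHERE (2 rows):
orders.qty | orders.tag
9 | D
5 | E
After SELECT (2 rows):
orders.qty | orders.tag
9 | D
5 | E
After ORDER BY (2 rows):
orders.qty | orders.tag
5 | E
9 | D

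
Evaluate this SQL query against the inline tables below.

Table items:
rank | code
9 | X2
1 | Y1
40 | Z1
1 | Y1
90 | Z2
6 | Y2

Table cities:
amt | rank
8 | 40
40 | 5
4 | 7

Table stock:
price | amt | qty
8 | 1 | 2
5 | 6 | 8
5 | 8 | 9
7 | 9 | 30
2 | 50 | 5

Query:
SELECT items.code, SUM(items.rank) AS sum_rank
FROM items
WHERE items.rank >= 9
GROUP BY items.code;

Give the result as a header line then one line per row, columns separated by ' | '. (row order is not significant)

After WHERE (3 rows):
items.rank | items.code
9 | X2
40 | Z1
90 | Z2
After GROUP BY (3 rows):
items.code | sum_rank
X2 | 9
Z1 | 40
Z2 | 90

== RESULT ==
items.code | sum_rank
X2 | 9
Z1 | 40
Z2 | 90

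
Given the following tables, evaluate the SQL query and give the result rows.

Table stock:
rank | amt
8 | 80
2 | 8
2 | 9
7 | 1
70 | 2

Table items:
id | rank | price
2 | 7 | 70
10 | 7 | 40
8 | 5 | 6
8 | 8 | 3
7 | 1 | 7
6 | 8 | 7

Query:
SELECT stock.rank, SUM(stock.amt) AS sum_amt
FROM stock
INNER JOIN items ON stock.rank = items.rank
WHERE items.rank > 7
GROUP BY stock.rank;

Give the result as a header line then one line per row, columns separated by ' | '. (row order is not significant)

== RESULT ==
stock.rank | sum_amt
8 | 160

Derivation:
After JOIN items (4 rows):
stock.rank | stock.amt | items.id | items.rank | items.price
8 | 80 | 8 | 8 | 3
8 | 80 | 6 | 8 | 7
7 | 1 | 2 | 7 | 70
7 | 1 | 10 | 7 | 40
After WHERE (2 rows):
stock.rank | stock.amt | items.id | items.rank | items.price
8 | 80 | 8 | 8 | 3
8 | 80 | 6 | 8 | 7
After GROUP BY (1 rows):
stock.rank | sum_amt
8 | 160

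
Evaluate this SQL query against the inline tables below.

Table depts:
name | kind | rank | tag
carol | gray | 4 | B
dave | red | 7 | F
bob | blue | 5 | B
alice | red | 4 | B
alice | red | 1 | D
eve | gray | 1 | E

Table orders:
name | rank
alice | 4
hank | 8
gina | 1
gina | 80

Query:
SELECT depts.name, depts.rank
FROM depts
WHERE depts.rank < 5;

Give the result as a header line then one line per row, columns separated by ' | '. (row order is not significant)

== RESULT ==
depts.name | depts.rank
carol | 4
alice | 4
alice | 1
eve | 1

Derivation:
After WHERE (4 rows):
depts.name | depts.kind | depts.rank | depts.tag
carol | gray | 4 | B
alice | red | 4 | B
alice | red | 1 | D
eve | gray | 1 | E
After SELECT (4 rows):
depts.name | depts.rank
carol | 4
alice | 4
alice | 1
eve | 1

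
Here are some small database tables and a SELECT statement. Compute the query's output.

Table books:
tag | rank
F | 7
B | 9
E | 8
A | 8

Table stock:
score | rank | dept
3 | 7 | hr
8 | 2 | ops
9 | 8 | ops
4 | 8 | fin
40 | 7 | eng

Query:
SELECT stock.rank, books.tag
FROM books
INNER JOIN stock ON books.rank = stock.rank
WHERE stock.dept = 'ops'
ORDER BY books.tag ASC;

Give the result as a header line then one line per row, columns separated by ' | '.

== RESULT ==
stock.rank | books.tag
8 | A
8 | E

Derivation:
After JOIN stock (6 rows):
books.tag | books.rank | stock.score | stock.rank | stock.dept
F | 7 | 3 | 7 | hr
F | 7 | 40 | 7 | eng
E | 8 | 9 | 8 | ops
E | 8 | 4 | 8 | fin
A | 8 | 9 | 8 | ops
A | 8 | 4 | 8 | fin
After WHERE (2 rows):
books.tag | books.rank | stock.score | stock.rank | stock.dept
E | 8 | 9 | 8 | ops
A | 8 | 9 | 8 | ops
After SELECT (2 rows):
stock.rank | books.tag
8 | E
8 | A
After ORDER BY (2 rows):
stock.rank | books.tag
8 | A
8 | E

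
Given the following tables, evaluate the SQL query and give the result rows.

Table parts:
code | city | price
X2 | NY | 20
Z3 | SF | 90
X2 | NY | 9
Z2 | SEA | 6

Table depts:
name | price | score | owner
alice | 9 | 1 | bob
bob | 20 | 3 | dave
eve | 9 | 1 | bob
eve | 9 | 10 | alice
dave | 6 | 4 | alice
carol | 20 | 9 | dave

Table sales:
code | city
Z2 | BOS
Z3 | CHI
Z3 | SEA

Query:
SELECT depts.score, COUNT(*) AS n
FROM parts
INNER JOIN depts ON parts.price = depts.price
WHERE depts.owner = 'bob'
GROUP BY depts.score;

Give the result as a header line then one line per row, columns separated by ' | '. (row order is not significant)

== RESULT ==
depts.score | n
1 | 2

Derivation:
After JOIN depts (6 rows):
parts.code | parts.city | parts.price | depts.name | depts.price | depts.score | depts.owner
X2 | NY | 20 | bob | 20 | 3 | dave
X2 | NY | 20 | carol | 20 | 9 | dave
X2 | NY | 9 | alice | 9 | 1 | bob
X2 | NY | 9 | eve | 9 | 1 | bob
X2 | NY | 9 | eve | 9 | 10 | alice
Z2 | SEA | 6 | dave | 6 | 4 | alice
After WHERE (2 rows):
parts.code | parts.city | parts.price | depts.name | depts.price | depts.score | depts.owner
X2 | NY | 9 | alice | 9 | 1 | bob
X2 | NY | 9 | eve | 9 | 1 | bob
After GROUP BY (1 rows):
depts.score | n
1 | 2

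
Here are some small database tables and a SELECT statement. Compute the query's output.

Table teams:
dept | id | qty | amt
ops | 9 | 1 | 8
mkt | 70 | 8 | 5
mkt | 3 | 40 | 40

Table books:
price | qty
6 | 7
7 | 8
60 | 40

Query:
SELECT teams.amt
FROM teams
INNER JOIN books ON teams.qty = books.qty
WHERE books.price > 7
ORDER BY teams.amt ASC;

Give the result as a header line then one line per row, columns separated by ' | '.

After JOIN books (2 rows):
teams.dept | teams.id | teams.qty | teams.amt | books.price | books.qty
mkt | 70 | 8 | 5 | 7 | 8
mkt | 3 | 40 | 40 | 60 | 40
After WHERE (1 rows):
teams.dept | teams.id | teams.qty | teams.amt | books.price | books.qty
mkt | 3 | 40 | 40 | 60 | 40
After SELECT (1 rows):
teams.amt
40
After ORDER BY (1 rows):
teams.amt
40

== RESULT ==
teams.amt
40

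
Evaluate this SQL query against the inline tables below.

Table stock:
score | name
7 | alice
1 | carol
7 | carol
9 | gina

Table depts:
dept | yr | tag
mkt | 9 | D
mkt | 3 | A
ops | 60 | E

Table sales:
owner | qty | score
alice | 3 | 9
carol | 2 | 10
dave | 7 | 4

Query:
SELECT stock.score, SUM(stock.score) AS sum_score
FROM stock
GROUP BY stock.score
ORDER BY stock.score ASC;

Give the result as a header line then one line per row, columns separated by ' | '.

After GROUP BY (3 rows):
stock.score | sum_score
7 | 14
1 | 1
9 | 9
After ORDER BY (3 rows):
stock.score | sum_score
1 | 1
7 | 14
9 | 9

== RESULT ==
stock.score | sum_score
1 | 1
7 | 14
9 | 9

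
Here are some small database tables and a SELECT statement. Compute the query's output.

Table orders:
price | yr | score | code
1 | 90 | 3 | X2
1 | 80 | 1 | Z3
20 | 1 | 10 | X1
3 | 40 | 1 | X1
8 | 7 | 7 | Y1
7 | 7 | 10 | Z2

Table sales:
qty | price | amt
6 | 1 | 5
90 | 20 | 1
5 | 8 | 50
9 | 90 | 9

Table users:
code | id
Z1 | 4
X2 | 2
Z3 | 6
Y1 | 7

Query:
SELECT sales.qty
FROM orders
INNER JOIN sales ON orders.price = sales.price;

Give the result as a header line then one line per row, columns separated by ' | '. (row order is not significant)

== RESULT ==
sales.qty
6
6
90
5

Derivation:
After JOIN sales (4 rows):
orders.price | orders.yr | orders.score | orders.code | sales.qty | sales.price | sales.amt
1 | 90 | 3 | X2 | 6 | 1 | 5
1 | 80 | 1 | Z3 | 6 | 1 | 5
20 | 1 | 10 | X1 | 90 | 20 | 1
8 | 7 | 7 | Y1 | 5 | 8 | 50
After SELECT (4 rows):
sales.qty
6
6
90
5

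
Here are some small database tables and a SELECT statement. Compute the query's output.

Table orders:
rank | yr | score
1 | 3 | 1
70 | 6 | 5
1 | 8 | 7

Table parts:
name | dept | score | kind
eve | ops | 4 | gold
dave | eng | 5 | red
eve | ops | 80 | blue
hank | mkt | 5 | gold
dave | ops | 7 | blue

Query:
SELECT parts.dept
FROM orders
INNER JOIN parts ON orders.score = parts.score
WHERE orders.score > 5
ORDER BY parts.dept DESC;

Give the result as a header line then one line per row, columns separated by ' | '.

After JOIN parts (3 rows):
orders.rank | orders.yr | orders.score | parts.name | parts.dept | parts.score | parts.kind
70 | 6 | 5 | dave | eng | 5 | red
70 | 6 | 5 | hank | mkt | 5 | gold
1 | 8 | 7 | dave | ops | 7 | blue
After WHERE (1 rows):
orders.rank | orders.yr | orders.score | parts.name | parts.dept | parts.score | parts.kind
1 | 8 | 7 | dave | ops | 7 | blue
After SELECT (1 rows):
parts.dept
ops
After ORDER BY (1 rows):
parts.dept
ops

== RESULT ==
parts.dept
ops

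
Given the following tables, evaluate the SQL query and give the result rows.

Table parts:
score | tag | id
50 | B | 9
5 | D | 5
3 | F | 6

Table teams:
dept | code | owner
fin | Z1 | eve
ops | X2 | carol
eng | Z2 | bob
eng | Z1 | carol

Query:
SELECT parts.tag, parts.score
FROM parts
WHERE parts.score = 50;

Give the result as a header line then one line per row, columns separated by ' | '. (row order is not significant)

After WHERE (1 rows):
parts.score | parts.tag | parts.id
50 | B | 9
After SELECT (1 rows):
parts.tag | parts.score
B | 50

== RESULT ==
parts.tag | parts.score
B | 50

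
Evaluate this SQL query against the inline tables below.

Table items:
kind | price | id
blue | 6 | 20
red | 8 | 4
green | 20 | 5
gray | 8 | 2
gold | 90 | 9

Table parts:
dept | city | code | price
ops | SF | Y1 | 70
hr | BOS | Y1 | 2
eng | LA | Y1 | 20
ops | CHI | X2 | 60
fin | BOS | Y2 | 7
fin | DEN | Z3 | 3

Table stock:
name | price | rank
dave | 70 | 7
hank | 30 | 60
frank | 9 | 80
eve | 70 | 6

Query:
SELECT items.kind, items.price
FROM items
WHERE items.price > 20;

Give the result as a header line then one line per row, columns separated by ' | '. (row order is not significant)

== RESULT ==
items.kind | items.price
gold | 90

Derivation:
After WHERE (1 rows):
items.kind | items.price | items.id
gold | 90 | 9
After SELECT (1 rows):
items.kind | items.price
gold | 90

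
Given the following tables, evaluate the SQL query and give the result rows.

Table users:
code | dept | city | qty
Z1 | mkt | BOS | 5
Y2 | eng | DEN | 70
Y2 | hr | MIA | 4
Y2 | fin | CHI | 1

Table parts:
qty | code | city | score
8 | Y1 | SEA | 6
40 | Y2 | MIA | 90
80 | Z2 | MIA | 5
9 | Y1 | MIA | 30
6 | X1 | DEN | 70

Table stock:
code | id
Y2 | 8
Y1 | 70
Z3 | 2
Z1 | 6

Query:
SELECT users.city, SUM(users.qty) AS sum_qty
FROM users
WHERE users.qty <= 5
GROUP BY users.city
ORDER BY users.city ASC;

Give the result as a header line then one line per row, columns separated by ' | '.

After WHERE (3 rows):
users.code | users.dept | users.city | users.qty
Z1 | mkt | BOS | 5
Y2 | hr | MIA | 4
Y2 | fin | CHI | 1
After GROUP BY (3 rows):
users.city | sum_qty
BOS | 5
MIA | 4
CHI | 1
After ORDER BY (3 rows):
users.city | sum_qty
BOS | 5
CHI | 1
MIA | 4

== RESULT ==
users.city | sum_qty
BOS | 5
CHI | 1
MIA | 4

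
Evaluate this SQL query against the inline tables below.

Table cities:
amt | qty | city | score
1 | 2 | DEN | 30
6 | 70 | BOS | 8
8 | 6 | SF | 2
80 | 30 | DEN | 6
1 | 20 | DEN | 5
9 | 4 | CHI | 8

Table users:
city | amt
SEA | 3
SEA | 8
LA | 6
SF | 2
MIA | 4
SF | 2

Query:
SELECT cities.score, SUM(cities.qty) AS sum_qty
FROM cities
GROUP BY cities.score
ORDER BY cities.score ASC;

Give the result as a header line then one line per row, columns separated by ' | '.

After GROUP BY (5 rows):
cities.score | sum_qty
30 | 2
8 | 74
2 | 6
6 | 30
5 | 20
After ORDER BY (5 rows):
cities.score | sum_qty
2 | 6
5 | 20
6 | 30
8 | 74
30 | 2

== RESULT ==
cities.score | sum_qty
2 | 6
5 | 20
6 | 30
8 | 74
30 | 2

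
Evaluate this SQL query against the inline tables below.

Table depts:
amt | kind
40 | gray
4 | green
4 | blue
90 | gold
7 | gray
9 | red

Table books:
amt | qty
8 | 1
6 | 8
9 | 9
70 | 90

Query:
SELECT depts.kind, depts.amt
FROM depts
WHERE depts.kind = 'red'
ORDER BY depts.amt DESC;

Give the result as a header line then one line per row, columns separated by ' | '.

== RESULT ==
depts.kind | depts.amt
red | 9

Derivation:
After WHERE (1 rows):
depts.amt | depts.kind
9 | red
After SELECT (1 rows):
depts.kind | depts.amt
red | 9
After ORDER BY (1 rows):
depts.kind | depts.amt
red | 9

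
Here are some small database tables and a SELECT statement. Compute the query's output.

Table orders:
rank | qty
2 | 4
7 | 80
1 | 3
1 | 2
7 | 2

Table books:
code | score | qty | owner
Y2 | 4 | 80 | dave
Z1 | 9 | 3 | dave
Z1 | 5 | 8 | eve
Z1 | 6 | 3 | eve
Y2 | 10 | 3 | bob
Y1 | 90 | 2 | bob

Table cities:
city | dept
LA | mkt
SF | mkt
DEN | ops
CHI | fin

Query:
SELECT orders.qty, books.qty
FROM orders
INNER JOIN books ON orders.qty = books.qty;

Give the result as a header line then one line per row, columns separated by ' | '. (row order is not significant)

== RESULT ==
orders.qty | books.qty
80 | 80
3 | 3
3 | 3
3 | 3
2 | 2
2 | 2

Derivation:
After JOIN books (6 rows):
orders.rank | orders.qty | books.code | books.score | books.qty | books.owner
7 | 80 | Y2 | 4 | 80 | dave
1 | 3 | Z1 | 9 | 3 | dave
1 | 3 | Z1 | 6 | 3 | eve
1 | 3 | Y2 | 10 | 3 | bob
1 | 2 | Y1 | 90 | 2 | bob
7 | 2 | Y1 | 90 | 2 | bob
After SELECT (6 rows):
orders.qty | books.qty
80 | 80
3 | 3
3 | 3
3 | 3
2 | 2
2 | 2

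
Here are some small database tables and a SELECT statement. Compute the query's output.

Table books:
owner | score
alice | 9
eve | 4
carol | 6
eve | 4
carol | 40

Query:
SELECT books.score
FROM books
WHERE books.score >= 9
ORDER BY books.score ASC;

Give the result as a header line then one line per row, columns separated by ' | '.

== RESULT ==
books.score
9
40

Derivation:
After WHERE (2 rows):
books.owner | books.score
alice | 9
carol | 40
After SELECT (2 rows):
books.score
9
40
After ORDER BY (2 rows):
books.score
9
40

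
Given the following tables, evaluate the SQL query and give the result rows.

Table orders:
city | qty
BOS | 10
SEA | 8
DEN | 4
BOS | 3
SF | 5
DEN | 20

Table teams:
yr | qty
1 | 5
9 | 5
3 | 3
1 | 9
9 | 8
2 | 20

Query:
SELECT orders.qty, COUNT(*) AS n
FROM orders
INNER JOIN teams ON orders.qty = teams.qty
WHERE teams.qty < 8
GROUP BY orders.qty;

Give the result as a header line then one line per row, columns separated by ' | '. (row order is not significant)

After JOIN teams (5 rows):
orders.city | orders.qty | teams.yr | teams.qty
SEA | 8 | 9 | 8
BOS | 3 | 3 | 3
SF | 5 | 1 | 5
SF | 5 | 9 | 5
DEN | 20 | 2 | 20
After WHERE (3 rows):
orders.city | orders.qty | teams.yr | teams.qty
BOS | 3 | 3 | 3
SF | 5 | 1 | 5
SF | 5 | 9 | 5
After GROUP BY (2 rows):
orders.qty | n
3 | 1
5 | 2

== RESULT ==
orders.qty | n
3 | 1
5 | 2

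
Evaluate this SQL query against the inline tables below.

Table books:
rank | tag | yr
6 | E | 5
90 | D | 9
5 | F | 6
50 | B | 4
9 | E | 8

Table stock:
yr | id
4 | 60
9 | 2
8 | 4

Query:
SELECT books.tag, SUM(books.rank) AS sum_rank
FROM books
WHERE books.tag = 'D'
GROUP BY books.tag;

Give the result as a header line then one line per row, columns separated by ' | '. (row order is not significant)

After WHERE (1 rows):
books.rank | books.tag | books.yr
90 | D | 9
After GROUP BY (1 rows):
books.tag | sum_rank
D | 90

== RESULT ==
books.tag | sum_rank
D | 90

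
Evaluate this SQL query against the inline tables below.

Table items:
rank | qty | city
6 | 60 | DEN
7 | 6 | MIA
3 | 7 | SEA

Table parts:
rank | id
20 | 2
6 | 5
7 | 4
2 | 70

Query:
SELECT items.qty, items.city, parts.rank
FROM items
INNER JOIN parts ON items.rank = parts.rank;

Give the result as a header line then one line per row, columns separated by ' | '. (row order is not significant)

After JOIN parts (2 rows):
items.rank | items.qty | items.city | parts.rank | parts.id
6 | 60 | DEN | 6 | 5
7 | 6 | MIA | 7 | 4
After SELECT (2 rows):
items.qty | items.city | parts.rank
60 | DEN | 6
6 | MIA | 7

== RESULT ==
items.qty | items.city | parts.rank
60 | DEN | 6
6 | MIA | 7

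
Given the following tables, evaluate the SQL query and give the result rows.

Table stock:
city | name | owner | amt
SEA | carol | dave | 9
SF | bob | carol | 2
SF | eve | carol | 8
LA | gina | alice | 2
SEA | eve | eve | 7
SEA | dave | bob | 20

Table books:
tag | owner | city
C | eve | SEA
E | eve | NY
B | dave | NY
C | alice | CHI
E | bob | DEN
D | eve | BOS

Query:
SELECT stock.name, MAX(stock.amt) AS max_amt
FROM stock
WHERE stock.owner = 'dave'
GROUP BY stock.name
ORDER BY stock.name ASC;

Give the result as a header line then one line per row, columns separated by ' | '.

== RESULT ==
stock.name | max_amt
carol | 9

Derivation:
After WHERE (1 rows):
stock.city | stock.name | stock.owner | stock.amt
SEA | carol | dave | 9
After GROUP BY (1 rows):
stock.name | max_amt
carol | 9
After ORDER BY (1 rows):
stock.name | max_amt
carol | 9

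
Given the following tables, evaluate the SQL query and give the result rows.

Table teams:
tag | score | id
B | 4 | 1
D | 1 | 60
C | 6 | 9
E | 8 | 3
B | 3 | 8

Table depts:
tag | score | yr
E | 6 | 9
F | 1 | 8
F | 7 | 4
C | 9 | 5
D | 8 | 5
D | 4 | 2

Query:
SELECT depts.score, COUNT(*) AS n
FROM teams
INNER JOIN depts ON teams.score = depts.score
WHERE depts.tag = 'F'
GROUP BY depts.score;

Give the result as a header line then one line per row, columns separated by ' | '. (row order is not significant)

== RESULT ==
depts.score | n
1 | 1

Derivation:
After JOIN depts (4 rows):
teams.tag | teams.score | teams.id | depts.tag | depts.score | depts.yr
B | 4 | 1 | D | 4 | 2
D | 1 | 60 | F | 1 | 8
C | 6 | 9 | E | 6 | 9
E | 8 | 3 | D | 8 | 5
After WHERE (1 rows):
teams.tag | teams.score | teams.id | depts.tag | depts.score | depts.yr
D | 1 | 60 | F | 1 | 8
After GROUP BY (1 rows):
depts.score | n
1 | 1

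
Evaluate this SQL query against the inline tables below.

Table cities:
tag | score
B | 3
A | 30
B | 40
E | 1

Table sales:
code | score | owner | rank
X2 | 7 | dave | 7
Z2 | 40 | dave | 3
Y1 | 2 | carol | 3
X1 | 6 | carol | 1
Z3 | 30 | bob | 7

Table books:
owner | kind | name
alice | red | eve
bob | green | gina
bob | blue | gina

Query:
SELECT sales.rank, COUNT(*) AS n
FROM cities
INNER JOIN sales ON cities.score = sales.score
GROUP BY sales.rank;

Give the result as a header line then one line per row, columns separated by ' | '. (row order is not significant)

After JOIN sales (2 rows):
cities.tag | cities.score | sales.code | sales.score | sales.owner | sales.rank
A | 30 | Z3 | 30 | bob | 7
B | 40 | Z2 | 40 | dave | 3
After GROUP BY (2 rows):
sales.rank | n
7 | 1
3 | 1

== RESULT ==
sales.rank | n
7 | 1
3 | 1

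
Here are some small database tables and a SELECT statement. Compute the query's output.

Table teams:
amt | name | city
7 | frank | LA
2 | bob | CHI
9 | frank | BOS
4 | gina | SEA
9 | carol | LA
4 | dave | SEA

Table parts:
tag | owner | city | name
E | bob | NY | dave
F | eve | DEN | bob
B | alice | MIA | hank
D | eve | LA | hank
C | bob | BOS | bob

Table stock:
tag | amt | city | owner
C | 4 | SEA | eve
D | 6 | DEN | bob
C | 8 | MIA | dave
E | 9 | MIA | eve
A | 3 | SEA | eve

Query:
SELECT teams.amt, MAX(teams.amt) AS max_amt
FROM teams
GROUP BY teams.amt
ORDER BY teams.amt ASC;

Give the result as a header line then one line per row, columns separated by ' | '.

== RESULT ==
teams.amt | max_amt
2 | 2
4 | 4
7 | 7
9 | 9

Derivation:
After GROUP BY (4 rows):
teams.amt | max_amt
7 | 7
2 | 2
9 | 9
4 | 4
After ORDER BY (4 rows):
teams.amt | max_amt
2 | 2
4 | 4
7 | 7
9 | 9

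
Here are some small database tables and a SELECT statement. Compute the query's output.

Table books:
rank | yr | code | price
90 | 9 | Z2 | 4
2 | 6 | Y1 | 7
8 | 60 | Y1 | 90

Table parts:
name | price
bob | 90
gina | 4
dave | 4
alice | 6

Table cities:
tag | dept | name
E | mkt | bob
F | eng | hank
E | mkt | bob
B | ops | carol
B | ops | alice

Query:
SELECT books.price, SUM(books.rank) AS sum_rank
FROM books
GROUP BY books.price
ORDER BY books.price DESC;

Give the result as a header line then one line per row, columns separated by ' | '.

After GROUP BY (3 rows):
books.price | sum_rank
4 | 90
7 | 2
90 | 8
After ORDER BY (3 rows):
books.price | sum_rank
90 | 8
7 | 2
4 | 90

== RESULT ==
books.price | sum_rank
90 | 8
7 | 2
4 | 90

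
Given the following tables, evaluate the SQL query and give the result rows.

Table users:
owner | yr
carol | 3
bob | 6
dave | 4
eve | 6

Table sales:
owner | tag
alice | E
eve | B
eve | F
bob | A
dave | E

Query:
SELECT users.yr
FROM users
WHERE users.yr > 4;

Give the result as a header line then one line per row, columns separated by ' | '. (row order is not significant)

== RESULT ==
users.yr
6
6

Derivation:
After WHERE (2 rows):
users.owner | users.yr
bob | 6
eve | 6
After SELECT (2 rows):
users.yr
6
6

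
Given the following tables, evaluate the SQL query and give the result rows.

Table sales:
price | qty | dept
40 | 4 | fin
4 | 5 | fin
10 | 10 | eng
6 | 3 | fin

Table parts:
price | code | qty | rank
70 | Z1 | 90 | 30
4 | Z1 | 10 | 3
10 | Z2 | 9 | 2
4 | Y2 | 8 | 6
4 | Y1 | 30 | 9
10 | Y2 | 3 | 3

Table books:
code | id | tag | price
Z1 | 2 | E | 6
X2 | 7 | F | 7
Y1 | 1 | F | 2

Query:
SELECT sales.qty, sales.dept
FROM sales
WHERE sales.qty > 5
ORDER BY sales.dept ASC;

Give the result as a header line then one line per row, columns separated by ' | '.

After WHERE (1 rows):
sales.price | sales.qty | sales.dept
10 | 10 | eng
After SELECT (1 rows):
sales.qty | sales.dept
10 | eng
After ORDER BY (1 rows):
sales.qty | sales.dept
10 | eng

== RESULT ==
sales.qty | sales.dept
10 | eng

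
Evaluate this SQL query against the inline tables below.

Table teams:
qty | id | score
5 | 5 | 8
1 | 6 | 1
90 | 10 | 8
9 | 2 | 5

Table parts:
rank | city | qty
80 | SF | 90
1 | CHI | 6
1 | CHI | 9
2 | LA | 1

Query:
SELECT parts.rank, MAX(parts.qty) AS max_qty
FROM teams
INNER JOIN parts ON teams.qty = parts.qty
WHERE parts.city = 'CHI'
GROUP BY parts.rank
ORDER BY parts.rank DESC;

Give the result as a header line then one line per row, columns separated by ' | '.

After JOIN parts (3 rows):
teams.qty | teams.id | teams.score | parts.rank | parts.city | parts.qty
1 | 6 | 1 | 2 | LA | 1
90 | 10 | 8 | 80 | SF | 90
9 | 2 | 5 | 1 | CHI | 9
After WHERE (1 rows):
teams.qty | teams.id | teams.score | parts.rank | parts.city | parts.qty
9 | 2 | 5 | 1 | CHI | 9
After GROUP BY (1 rows):
parts.rank | max_qty
1 | 9
After ORDER BY (1 rows):
parts.rank | max_qty
1 | 9

== RESULT ==
parts.rank | max_qty
1 | 9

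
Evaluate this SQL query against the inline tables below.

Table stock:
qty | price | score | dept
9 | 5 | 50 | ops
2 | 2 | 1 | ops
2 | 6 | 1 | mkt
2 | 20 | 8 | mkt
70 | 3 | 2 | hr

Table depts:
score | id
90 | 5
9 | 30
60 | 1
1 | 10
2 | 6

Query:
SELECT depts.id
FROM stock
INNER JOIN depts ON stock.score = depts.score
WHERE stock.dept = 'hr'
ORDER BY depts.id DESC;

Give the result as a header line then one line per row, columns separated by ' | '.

== RESULT ==
depts.id
6

Derivation:
After JOIN depts (3 rows):
stock.qty | stock.price | stock.score | stock.dept | depts.score | depts.id
2 | 2 | 1 | ops | 1 | 10
2 | 6 | 1 | mkt | 1 | 10
70 | 3 | 2 | hr | 2 | 6
After WHERE (1 rows):
stock.qty | stock.price | stock.score | stock.dept | depts.score | depts.id
70 | 3 | 2 | hr | 2 | 6
After SELECT (1 rows):
depts.id
6
After ORDER BY (1 rows):
depts.id
6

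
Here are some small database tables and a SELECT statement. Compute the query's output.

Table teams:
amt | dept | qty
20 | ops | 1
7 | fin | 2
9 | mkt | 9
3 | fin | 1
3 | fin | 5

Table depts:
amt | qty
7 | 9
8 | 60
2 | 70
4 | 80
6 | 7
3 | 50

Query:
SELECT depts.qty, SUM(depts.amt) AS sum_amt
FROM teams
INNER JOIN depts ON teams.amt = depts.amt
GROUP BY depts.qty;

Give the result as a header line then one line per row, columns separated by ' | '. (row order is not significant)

After JOIN depts (3 rows):
teams.amt | teams.dept | teams.qty | depts.amt | depts.qty
7 | fin | 2 | 7 | 9
3 | fin | 1 | 3 | 50
3 | fin | 5 | 3 | 50
After GROUP BY (2 rows):
depts.qty | sum_amt
9 | 7
50 | 6

== RESULT ==
depts.qty | sum_amt
9 | 7
50 | 6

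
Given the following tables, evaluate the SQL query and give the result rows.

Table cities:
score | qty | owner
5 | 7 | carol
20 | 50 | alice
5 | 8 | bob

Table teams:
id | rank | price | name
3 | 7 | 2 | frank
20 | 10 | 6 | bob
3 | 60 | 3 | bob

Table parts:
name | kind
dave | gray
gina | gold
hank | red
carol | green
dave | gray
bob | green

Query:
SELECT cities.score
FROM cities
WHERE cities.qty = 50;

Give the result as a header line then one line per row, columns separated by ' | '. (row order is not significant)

== RESULT ==
cities.score
20

Derivation:
After WHERE (1 rows):
cities.score | cities.qty | cities.owner
20 | 50 | alice
After SELECT (1 rows):
cities.score
20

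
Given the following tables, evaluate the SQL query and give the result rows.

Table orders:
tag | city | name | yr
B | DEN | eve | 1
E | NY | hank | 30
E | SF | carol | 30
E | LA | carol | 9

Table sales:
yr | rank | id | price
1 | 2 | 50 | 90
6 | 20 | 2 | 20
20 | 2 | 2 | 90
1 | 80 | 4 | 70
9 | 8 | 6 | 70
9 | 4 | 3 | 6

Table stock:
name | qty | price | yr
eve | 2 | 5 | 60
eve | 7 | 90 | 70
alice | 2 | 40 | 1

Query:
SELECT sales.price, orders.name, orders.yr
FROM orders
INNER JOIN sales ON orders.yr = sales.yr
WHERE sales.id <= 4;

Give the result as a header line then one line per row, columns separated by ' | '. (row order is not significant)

After JOIN sales (4 rows):
orders.tag | orders.city | orders.name | orders.yr | sales.yr | sales.rank | sales.id | sales.price
B | DEN | eve | 1 | 1 | 2 | 50 | 90
B | DEN | eve | 1 | 1 | 80 | 4 | 70
E | LA | carol | 9 | 9 | 8 | 6 | 70
E | LA | carol | 9 | 9 | 4 | 3 | 6
After WHERE (2 rows):
orders.tag | orders.city | orders.name | orders.yr | sales.yr | sales.rank | sales.id | sales.price
B | DEN | eve | 1 | 1 | 80 | 4 | 70
E | LA | carol | 9 | 9 | 4 | 3 | 6
After SELECT (2 rows):
sales.price | orders.name | orders.yr
70 | eve | 1
6 | carol | 9

== RESULT ==
sales.price | orders.name | orders.yr
70 | eve | 1
6 | carol | 9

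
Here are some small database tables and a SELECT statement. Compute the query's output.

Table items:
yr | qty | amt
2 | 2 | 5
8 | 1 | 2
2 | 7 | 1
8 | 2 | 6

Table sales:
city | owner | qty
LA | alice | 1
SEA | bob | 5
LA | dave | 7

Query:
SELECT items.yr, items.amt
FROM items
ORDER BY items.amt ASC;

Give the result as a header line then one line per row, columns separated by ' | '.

After SELECT (4 rows):
items.yr | items.amt
2 | 5
8 | 2
2 | 1
8 | 6
After ORDER BY (4 rows):
items.yr | items.amt
2 | 1
8 | 2
2 | 5
8 | 6

== RESULT ==
items.yr | items.amt
2 | 1
8 | 2
2 | 5
8 | 6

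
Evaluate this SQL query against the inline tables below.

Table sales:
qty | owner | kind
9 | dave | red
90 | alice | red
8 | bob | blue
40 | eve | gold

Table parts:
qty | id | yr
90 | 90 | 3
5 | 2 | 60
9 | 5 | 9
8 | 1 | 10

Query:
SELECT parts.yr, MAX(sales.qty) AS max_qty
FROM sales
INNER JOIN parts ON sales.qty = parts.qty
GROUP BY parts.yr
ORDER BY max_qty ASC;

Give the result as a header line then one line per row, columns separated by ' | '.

After JOIN parts (3 rows):
sales.qty | sales.owner | sales.kind | parts.qty | parts.id | parts.yr
9 | dave | red | 9 | 5 | 9
90 | alice | red | 90 | 90 | 3
8 | bob | blue | 8 | 1 | 10
After GROUP BY (3 rows):
parts.yr | max_qty
9 | 9
3 | 90
10 | 8
After ORDER BY (3 rows):
parts.yr | max_qty
10 | 8
9 | 9
3 | 90

== RESULT ==
parts.yr | max_qty
10 | 8
9 | 9
3 | 90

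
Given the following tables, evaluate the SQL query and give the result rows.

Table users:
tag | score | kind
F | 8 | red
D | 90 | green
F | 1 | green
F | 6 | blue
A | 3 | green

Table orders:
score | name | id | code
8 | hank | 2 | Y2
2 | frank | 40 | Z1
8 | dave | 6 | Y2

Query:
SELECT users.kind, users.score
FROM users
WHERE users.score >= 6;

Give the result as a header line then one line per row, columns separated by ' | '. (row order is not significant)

After WHERE (3 rows):
users.tag | users.score | users.kind
F | 8 | red
D | 90 | green
F | 6 | blue
After SELECT (3 rows):
users.kind | users.score
red | 8
green | 90
blue | 6

== RESULT ==
users.kind | users.score
red | 8
green | 90
blue | 6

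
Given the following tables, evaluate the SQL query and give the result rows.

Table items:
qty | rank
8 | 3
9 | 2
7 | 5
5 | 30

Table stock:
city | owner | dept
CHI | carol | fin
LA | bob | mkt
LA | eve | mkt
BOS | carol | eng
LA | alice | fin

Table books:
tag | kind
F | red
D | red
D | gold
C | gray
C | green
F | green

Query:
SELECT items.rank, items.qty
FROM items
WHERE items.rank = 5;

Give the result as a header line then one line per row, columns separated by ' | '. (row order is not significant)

== RESULT ==
items.rank | items.qty
5 | 7

Derivation:
After WHERE (1 rows):
items.qty | items.rank
7 | 5
After SELECT (1 rows):
items.rank | items.qty
5 | 7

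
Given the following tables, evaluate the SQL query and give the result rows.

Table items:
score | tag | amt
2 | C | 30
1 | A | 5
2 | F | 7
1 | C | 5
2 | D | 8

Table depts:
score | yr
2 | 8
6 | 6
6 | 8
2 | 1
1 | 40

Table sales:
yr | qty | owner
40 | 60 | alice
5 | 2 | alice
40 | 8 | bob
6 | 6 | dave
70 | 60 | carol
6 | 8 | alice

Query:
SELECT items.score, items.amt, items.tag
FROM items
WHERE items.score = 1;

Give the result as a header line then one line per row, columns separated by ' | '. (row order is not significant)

== RESULT ==
items.score | items.amt | items.tag
1 | 5 | A
1 | 5 | C

Derivation:
After WHERE (2 rows):
items.score | items.tag | items.amt
1 | A | 5
1 | C | 5
After SELECT (2 rows):
items.score | items.amt | items.tag
1 | 5 | A
1 | 5 | C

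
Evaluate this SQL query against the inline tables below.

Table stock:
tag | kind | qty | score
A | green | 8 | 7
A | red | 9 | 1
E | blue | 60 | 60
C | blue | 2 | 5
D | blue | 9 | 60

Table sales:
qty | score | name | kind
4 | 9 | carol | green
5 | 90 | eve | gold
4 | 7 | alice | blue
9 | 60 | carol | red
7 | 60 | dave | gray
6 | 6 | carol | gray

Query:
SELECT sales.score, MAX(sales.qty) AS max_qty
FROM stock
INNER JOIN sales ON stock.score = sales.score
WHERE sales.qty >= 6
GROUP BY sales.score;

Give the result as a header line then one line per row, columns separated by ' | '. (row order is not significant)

After JOIN sales (5 rows):
stock.tag | stock.kind | stock.qty | stock.score | sales.qty | sales.score | sales.name | sales.kind
A | green | 8 | 7 | 4 | 7 | alice | blue
E | blue | 60 | 60 | 9 | 60 | carol | red
E | blue | 60 | 60 | 7 | 60 | dave | gray
D | blue | 9 | 60 | 9 | 60 | carol | red
D | blue | 9 | 60 | 7 | 60 | dave | gray
After WHERE (4 rows):
stock.tag | stock.kind | stock.qty | stock.score | sales.qty | sales.score | sales.name | sales.kind
E | blue | 60 | 60 | 9 | 60 | carol | red
E | blue | 60 | 60 | 7 | 60 | dave | gray
D | blue | 9 | 60 | 9 | 60 | carol | red
D | blue | 9 | 60 | 7 | 60 | dave | gray
After GROUP BY (1 rows):
sales.score | max_qty
60 | 9

== RESULT ==
sales.score | max_qty
60 | 9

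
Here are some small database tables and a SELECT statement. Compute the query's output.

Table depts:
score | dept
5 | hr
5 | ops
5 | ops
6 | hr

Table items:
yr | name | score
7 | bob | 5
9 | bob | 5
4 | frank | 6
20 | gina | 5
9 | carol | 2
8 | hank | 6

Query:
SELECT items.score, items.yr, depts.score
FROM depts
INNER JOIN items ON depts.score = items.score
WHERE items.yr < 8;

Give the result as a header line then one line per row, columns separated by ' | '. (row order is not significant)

== RESULT ==
items.score | items.yr | depts.score
5 | 7 | 5
5 | 7 | 5
5 | 7 | 5
6 | 4 | 6

Derivation:
After JOIN items (11 rows):
depts.score | depts.dept | items.yr | items.name | items.score
5 | hr | 7 | bob | 5
5 | hr | 9 | bob | 5
5 | hr | 20 | gina | 5
5 | ops | 7 | bob | 5
5 | ops | 9 | bob | 5
5 | ops | 20 | gina | 5
5 | ops | 7 | bob | 5
5 | ops | 9 | bob | 5
5 | ops | 20 | gina | 5
6 | hr | 4 | frank | 6
6 | hr | 8 | hank | 6
After WHERE (4 rows):
depts.score | depts.dept | items.yr | items.name | items.score
5 | hr | 7 | bob | 5
5 | ops | 7 | bob | 5
5 | ops | 7 | bob | 5
6 | hr | 4 | frank | 6
After SELECT (4 rows):
items.score | items.yr | depts.score
5 | 7 | 5
5 | 7 | 5
5 | 7 | 5
6 | 4 | 6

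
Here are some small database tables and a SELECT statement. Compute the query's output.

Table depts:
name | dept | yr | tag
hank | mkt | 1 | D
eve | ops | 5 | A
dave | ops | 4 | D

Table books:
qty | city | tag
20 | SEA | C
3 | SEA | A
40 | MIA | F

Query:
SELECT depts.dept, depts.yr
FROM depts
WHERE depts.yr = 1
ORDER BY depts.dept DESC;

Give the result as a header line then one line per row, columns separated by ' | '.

After WHERE (1 rows):
depts.name | depts.dept | depts.yr | depts.tag
hank | mkt | 1 | D
After SELECT (1 rows):
depts.dept | depts.yr
mkt | 1
After ORDER BY (1 rows):
depts.dept | depts.yr
mkt | 1

== RESULT ==
depts.dept | depts.yr
mkt | 1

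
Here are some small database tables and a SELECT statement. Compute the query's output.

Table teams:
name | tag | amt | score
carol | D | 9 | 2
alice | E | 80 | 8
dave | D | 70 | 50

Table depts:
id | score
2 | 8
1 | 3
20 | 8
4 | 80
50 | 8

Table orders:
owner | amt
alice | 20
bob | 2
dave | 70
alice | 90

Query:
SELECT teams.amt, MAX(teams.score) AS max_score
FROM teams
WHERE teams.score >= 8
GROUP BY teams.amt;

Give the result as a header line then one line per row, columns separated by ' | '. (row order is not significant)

After WHERE (2 rows):
teams.name | teams.tag | teams.amt | teams.score
alice | E | 80 | 8
dave | D | 70 | 50
After GROUP BY (2 rows):
teams.amt | max_score
80 | 8
70 | 50

== RESULT ==
teams.amt | max_score
80 | 8
70 | 50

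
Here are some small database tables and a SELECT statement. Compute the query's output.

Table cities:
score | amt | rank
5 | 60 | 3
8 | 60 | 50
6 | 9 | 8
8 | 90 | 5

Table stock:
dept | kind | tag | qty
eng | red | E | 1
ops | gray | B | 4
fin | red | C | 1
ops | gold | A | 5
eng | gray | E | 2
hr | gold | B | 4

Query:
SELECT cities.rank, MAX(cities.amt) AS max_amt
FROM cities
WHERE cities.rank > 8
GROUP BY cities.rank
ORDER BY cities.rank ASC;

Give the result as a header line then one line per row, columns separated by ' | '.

After WHERE (1 rows):
cities.score | cities.amt | cities.rank
8 | 60 | 50
After GROUP BY (1 rows):
cities.rank | max_amt
50 | 60
After ORDER BY (1 rows):
cities.rank | max_amt
50 | 60

== RESULT ==
cities.rank | max_amt
50 | 60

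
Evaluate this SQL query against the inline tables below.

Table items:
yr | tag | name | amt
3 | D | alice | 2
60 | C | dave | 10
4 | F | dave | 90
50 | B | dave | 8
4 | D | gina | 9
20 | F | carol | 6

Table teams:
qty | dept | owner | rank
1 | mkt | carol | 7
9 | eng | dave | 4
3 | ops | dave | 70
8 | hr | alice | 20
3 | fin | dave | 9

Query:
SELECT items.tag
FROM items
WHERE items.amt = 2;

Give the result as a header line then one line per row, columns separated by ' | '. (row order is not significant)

== RESULT ==
items.tag
D

Derivation:
After WHERE (1 rows):
items.yr | items.tag | items.name | items.amt
3 | D | alice | 2
After SELECT (1 rows):
items.tag
D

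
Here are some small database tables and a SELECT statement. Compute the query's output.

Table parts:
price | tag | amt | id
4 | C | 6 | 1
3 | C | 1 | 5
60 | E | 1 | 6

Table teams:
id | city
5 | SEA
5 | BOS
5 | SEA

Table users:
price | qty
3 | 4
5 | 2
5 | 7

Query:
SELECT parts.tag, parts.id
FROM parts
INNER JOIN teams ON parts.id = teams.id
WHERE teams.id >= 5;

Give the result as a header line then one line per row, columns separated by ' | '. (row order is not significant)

After JOIN teams (3 rows):
parts.price | parts.tag | parts.amt | parts.id | teams.id | teams.city
3 | C | 1 | 5 | 5 | SEA
3 | C | 1 | 5 | 5 | BOS
3 | C | 1 | 5 | 5 | SEA
After WHERE (3 rows):
parts.price | parts.tag | parts.amt | parts.id | teams.id | teams.city
3 | C | 1 | 5 | 5 | SEA
3 | C | 1 | 5 | 5 | BOS
3 | C | 1 | 5 | 5 | SEA
After SELECT (3 rows):
parts.tag | parts.id
C | 5
C | 5
C | 5

== RESULT ==
parts.tag | parts.id
C | 5
C | 5
C | 5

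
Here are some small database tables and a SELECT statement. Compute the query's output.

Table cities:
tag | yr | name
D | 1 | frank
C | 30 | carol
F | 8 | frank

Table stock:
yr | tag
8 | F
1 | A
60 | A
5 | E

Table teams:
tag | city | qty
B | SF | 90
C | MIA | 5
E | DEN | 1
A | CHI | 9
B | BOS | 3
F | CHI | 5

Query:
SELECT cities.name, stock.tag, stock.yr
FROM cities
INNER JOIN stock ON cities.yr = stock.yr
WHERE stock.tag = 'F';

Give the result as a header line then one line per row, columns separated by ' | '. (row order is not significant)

== RESULT ==
cities.name | stock.tag | stock.yr
frank | F | 8

Derivation:
After JOIN stock (2 rows):
cities.tag | cities.yr | cities.name | stock.yr | stock.tag
D | 1 | frank | 1 | A
F | 8 | frank | 8 | F
After WHERE (1 rows):
cities.tag | cities.yr | cities.name | stock.yr | stock.tag
F | 8 | frank | 8 | F
After SELECT (1 rows):
cities.name | stock.tag | stock.yr
frank | F | 8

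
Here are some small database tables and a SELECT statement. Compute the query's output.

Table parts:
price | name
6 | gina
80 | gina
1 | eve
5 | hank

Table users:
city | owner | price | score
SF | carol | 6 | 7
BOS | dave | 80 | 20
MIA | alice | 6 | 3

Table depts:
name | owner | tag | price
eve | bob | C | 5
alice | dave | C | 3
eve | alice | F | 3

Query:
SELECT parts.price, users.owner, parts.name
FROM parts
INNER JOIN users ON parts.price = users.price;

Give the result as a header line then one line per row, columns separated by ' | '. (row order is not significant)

== RESULT ==
parts.price | users.owner | parts.name
6 | carol | gina
6 | alice | gina
80 | dave | gina

Derivation:
After JOIN users (3 rows):
parts.price | parts.name | users.city | users.owner | users.price | users.score
6 | gina | SF | carol | 6 | 7
6 | gina | MIA | alice | 6 | 3
80 | gina | BOS | dave | 80 | 20
After SELECT (3 rows):
parts.price | users.owner | parts.name
6 | carol | gina
6 | alice | gina
80 | dave | gina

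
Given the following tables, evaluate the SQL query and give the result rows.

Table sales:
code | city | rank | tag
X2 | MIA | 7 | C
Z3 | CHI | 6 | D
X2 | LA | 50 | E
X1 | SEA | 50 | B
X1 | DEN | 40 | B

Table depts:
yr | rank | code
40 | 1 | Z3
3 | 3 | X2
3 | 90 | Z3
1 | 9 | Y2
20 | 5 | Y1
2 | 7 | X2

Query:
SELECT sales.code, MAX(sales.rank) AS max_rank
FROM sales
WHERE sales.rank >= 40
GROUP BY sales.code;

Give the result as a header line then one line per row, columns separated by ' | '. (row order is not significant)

After WHERE (3 rows):
sales.code | sales.city | sales.rank | sales.tag
X2 | LA | 50 | E
X1 | SEA | 50 | B
X1 | DEN | 40 | B
After GROUP BY (2 rows):
sales.code | max_rank
X2 | 50
X1 | 50

== RESULT ==
sales.code | max_rank
X2 | 50
X1 | 50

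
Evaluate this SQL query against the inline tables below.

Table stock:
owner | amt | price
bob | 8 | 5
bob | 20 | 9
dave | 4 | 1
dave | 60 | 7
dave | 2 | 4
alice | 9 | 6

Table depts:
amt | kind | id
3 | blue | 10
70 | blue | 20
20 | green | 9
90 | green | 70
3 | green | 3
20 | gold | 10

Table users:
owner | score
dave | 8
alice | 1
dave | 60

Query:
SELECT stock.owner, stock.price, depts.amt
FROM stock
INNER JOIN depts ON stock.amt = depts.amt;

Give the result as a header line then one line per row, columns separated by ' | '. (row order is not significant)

After JOIN depts (2 rows):
stock.owner | stock.amt | stock.price | depts.amt | depts.kind | depts.id
bob | 20 | 9 | 20 | green | 9
bob | 20 | 9 | 20 | gold | 10
After SELECT (2 rows):
stock.owner | stock.price | depts.amt
bob | 9 | 20
bob | 9 | 20

== RESULT ==
stock.owner | stock.price | depts.amt
bob | 9 | 20
bob | 9 | 20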